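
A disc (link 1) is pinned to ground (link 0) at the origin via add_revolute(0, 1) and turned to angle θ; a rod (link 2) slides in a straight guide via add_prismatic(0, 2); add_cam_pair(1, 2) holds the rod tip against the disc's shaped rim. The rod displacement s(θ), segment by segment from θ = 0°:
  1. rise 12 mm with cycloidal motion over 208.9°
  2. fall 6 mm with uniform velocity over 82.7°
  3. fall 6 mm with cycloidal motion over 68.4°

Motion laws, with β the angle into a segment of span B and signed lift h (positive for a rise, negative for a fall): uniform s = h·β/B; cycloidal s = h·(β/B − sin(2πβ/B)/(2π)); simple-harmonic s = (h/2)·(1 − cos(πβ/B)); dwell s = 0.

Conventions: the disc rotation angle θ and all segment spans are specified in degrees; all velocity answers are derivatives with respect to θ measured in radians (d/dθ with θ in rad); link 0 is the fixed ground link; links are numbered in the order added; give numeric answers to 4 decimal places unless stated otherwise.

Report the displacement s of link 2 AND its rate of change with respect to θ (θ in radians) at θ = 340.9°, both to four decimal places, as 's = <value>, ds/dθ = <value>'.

segment 1 (0° to 208.9°, cycloidal, h = 12) is passed completely: s = 0.0000 + (12) = 12.0000
segment 2 (208.9° to 291.6°, uniform, h = -6) is passed completely: s = 12.0000 + (-6) = 6.0000
θ = 340.9° falls in segment 3 (291.6° to 360°, cycloidal, h = -6): β = 340.9 − 291.6 = 49.3°, B = 68.4°; Δs = -6·(0.7208 − sin(2π·0.7208)/(2π)) = -5.2634; s = 6.0000 − 5.2634 = 0.7366
velocity in seg [291.6°–360°] (cycloidal), θ in radians: β = 49.3° = 0.8604 rad, B = 68.4° = 1.1938 rad; ds/dθ = (h/B)(1 − cos(2πβ/B)) = ((-6)/1.1938)(1 − cos(2π·0.7208)) = -5.944121 mm/rad

s = 0.7366, ds/dθ = -5.9441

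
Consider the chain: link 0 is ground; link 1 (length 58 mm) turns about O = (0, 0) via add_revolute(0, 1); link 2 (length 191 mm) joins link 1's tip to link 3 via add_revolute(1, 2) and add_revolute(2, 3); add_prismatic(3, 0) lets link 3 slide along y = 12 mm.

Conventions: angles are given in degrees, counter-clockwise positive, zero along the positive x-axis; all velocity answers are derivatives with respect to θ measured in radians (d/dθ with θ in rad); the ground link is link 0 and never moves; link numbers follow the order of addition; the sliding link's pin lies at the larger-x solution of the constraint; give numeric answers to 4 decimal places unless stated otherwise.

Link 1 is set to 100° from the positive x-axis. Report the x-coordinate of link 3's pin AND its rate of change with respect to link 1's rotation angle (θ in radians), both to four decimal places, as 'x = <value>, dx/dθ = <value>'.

geometry: r = 58 mm, L = 191 mm, e = 12 mm
crank pin P = (r cos θ, r sin θ) = (-10.071594, 57.118850)
h = r sin θ − e = 57.118850 − 12 = 45.118850
x = r cos θ + √(L² − h²) = -10.071594 + 185.594422 = 175.522827
dx/dθ = −r sin θ − h·r cos θ/√(L² − h²) (θ in radians; h = 45.118850) = -54.670399

x = 175.5228, dx/dθ = -54.6704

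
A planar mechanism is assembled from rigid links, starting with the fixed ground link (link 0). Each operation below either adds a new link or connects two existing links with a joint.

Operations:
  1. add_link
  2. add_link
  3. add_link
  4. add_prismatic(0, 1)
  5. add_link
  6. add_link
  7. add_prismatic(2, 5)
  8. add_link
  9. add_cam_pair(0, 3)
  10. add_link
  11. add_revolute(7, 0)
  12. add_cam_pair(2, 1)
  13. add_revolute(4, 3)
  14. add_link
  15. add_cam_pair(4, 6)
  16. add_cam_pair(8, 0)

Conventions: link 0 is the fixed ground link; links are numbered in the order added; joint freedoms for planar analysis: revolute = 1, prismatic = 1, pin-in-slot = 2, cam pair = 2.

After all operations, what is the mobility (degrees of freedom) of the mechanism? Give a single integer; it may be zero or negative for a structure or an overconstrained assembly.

(L,J1,J2)=(1,0,0); link0 fixed
link1: (2,0,0)
link2: (3,0,0)
link3: (4,0,0)
P 0-1 [J1]: (4,1,0)
link4: (5,1,0)
link5: (6,1,0)
P 2-5 [J1]: (6,2,0)
link6: (7,2,0)
C 0-3 [J2]: (7,2,1)
link7: (8,2,1)
R 7-0 [J1]: (8,3,1)
C 2-1 [J2]: (8,3,2)
R 4-3 [J1]: (8,4,2)
link8: (9,4,2)
C 4-6 [J2]: (9,4,3)
C 8-0 [J2]: (9,4,4)
Grübler: 3·8 − 2·4 − 4 = 12

M = 12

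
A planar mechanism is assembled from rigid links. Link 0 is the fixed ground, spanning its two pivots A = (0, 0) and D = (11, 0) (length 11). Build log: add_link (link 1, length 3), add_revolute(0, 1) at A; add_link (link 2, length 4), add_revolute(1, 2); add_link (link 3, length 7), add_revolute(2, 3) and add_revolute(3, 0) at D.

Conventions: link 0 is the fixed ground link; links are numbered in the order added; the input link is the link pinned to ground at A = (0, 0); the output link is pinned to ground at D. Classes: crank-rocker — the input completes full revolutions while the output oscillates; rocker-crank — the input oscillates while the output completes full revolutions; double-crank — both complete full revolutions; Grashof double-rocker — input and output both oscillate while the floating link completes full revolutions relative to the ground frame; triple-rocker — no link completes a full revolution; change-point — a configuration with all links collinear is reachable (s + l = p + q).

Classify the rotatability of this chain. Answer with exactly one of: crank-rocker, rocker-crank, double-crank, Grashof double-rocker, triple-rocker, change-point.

lengths: ground=11, input=3, coupler=4, output=7
sorted: s=3 (shortest), l=11 (longest), p+q=11
s + l = 14 vs p + q = 11
s + l > p + q → non-Grashof → no link fully rotates → triple-rocker

triple-rocker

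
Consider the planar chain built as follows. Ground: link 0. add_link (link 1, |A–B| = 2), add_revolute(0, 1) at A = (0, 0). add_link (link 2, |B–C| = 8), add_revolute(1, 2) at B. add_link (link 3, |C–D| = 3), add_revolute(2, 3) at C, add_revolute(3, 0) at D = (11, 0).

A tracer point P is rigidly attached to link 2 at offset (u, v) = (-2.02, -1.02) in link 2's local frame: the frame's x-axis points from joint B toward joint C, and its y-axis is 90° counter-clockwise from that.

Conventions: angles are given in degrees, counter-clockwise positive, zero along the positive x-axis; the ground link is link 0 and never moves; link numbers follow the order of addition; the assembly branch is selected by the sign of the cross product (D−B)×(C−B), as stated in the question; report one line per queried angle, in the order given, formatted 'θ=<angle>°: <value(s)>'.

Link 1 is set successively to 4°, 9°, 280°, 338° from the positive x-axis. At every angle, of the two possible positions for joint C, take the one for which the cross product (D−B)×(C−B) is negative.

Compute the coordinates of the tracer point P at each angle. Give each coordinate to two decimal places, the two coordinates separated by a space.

A=(0,0), D=(11.00,0)
θ=4°: B = A + 2.00·(cos4°, sin4°) = (1.9951, 0.1395)
θ=4°: |BD| = 9.0060
θ=4°: circle(B,8.00) ∩ circle(D,3.00): a=7.5565, h=2.6266
θ=4°:   candidates: C₊=(9.5914,2.6488) cross=23.655; C₋=(9.5100,-2.6038) cross=-23.655
θ=4°:   branch - wants cross < 0 → take C=(9.5100,-2.6038) (cross=-23.655)
θ=4°: ex = (C−B)/|BC| = (0.9394,-0.3429); ey = (0.3429,0.9394)
θ=4°: P = B + -2.02·ex + -1.02·ey = (-0.2522,-0.1259)
θ=9°: B = A + 2.00·(cos9°, sin9°) = (1.9754, 0.3129)
θ=9°: |BD| = 9.0300
θ=9°: circle(B,8.00) ∩ circle(D,3.00): a=7.5604, h=2.6154
θ=9°:   candidates: C₊=(9.6219,2.6647) cross=23.617; C₋=(9.4406,-2.5629) cross=-23.617
θ=9°:   branch - wants cross < 0 → take C=(9.4406,-2.5629) (cross=-23.617)
θ=9°: ex = (C−B)/|BC| = (0.9332,-0.3595); ey = (0.3595,0.9332)
θ=9°: P = B + -2.02·ex + -1.02·ey = (-0.2763,0.0872)
θ=280°: B = A + 2.00·(cos280°, sin280°) = (0.3473, -1.9696)
θ=280°: |BD| = 10.8333
θ=280°: circle(B,8.00) ∩ circle(D,3.00): a=7.9551, h=0.8463
θ=280°:   candidates: C₊=(8.0159,0.3089) cross=9.168; C₋=(8.3237,-1.3555) cross=-9.168
θ=280°:   branch - wants cross < 0 → take C=(8.3237,-1.3555) (cross=-9.168)
θ=280°: ex = (C−B)/|BC| = (0.9970,0.0768); ey = (-0.0768,0.9970)
θ=280°: P = B + -2.02·ex + -1.02·ey = (-1.5884,-3.1417)
θ=338°: B = A + 2.00·(cos338°, sin338°) = (1.8544, -0.7492)
θ=338°: |BD| = 9.1763
θ=338°: circle(B,8.00) ∩ circle(D,3.00): a=7.5850, h=2.5432
θ=338°:   candidates: C₊=(9.2064,2.4048) cross=23.337; C₋=(9.6217,-2.6646) cross=-23.337
θ=338°:   branch - wants cross < 0 → take C=(9.6217,-2.6646) (cross=-23.337)
θ=338°: ex = (C−B)/|BC| = (0.9709,-0.2394); ey = (0.2394,0.9709)
θ=338°: P = B + -2.02·ex + -1.02·ey = (-0.3511,-1.2559)

θ=4°: -0.25 -0.13
θ=9°: -0.28 0.09
θ=280°: -1.59 -3.14
θ=338°: -0.35 -1.26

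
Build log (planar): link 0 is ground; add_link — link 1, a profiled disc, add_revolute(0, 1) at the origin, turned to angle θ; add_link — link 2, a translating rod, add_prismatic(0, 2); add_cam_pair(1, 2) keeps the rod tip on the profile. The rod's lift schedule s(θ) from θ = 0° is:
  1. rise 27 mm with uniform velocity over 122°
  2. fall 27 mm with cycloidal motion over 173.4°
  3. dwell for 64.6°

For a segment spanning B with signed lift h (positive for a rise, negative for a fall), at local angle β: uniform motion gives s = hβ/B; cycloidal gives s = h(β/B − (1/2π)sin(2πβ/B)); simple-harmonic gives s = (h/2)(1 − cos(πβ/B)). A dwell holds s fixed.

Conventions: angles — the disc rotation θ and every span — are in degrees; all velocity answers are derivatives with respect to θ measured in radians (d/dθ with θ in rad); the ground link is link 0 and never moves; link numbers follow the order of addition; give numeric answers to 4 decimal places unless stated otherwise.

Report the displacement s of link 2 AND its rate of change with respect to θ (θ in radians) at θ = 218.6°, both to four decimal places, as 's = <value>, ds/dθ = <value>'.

seg 1 [0°–122°] uniform, h=27: full span → s += 27 → s = 27.0000
seg 2 [122°–295.4°] cycloidal, h=-27: θ=218.6° here. β=96.6, B=173.4. -27·(0.5571 − sin(2π·0.5571)/(2π)) = -16.5502 → s = 10.4498
velocity in seg [122°–295.4°] (cycloidal), θ in radians: β = 96.6° = 1.6860 rad, B = 173.4° = 3.0264 rad; ds/dθ = (h/B)(1 − cos(2πβ/B)) = ((-27)/3.0264)(1 − cos(2π·0.5571)) = -17.275070 mm/rad

s = 10.4498, ds/dθ = -17.2751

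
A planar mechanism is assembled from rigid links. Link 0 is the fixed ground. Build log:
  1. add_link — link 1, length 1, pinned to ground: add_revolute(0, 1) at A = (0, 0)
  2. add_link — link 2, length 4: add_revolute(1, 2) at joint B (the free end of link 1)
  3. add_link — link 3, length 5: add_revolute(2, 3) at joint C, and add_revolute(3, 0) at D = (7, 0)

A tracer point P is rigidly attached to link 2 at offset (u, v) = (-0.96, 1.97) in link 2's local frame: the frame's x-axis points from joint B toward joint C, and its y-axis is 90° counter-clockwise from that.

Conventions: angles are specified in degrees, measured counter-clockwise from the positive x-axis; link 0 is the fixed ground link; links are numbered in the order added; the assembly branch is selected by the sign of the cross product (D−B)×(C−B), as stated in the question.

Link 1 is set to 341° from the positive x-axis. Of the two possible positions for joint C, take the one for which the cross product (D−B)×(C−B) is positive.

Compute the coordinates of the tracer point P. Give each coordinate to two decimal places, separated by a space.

A=(0,0), D=(7.00,0)
B = A + 1.00·(cos341°, sin341°) = (0.9455, -0.3256)
|BD| = 6.0632
circle(B,4.00) ∩ circle(D,5.00): a=2.2894, h=3.2800
  candidates: C₊=(3.0555,3.0726) cross=19.887; C₋=(3.4078,-3.4779) cross=-19.887
  branch + wants cross > 0 → take C=(3.0555,3.0726) (cross=19.887)
ex = (C−B)/|BC| = (0.5275,0.8496); ey = (-0.8496,0.5275)
P = B + -0.96·ex + 1.97·ey = (-1.2345,-0.1020)

-1.23 -0.10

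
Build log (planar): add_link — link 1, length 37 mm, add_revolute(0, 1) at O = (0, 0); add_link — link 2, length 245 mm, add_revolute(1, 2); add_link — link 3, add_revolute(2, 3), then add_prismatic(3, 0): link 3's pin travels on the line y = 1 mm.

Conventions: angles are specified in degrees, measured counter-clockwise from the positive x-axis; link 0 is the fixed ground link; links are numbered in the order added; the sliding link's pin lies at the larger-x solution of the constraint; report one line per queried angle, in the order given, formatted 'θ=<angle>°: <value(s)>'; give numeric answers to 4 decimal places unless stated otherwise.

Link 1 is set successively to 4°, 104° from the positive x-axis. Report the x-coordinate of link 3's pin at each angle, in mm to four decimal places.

geometry: r = 37 mm, L = 245 mm, e = 1 mm
θ=4°: crank pin P = (r cos θ, r sin θ) = (36.909870, 2.580990)
θ=4°: h = r sin θ − e = 2.580990 − 1 = 1.580990
θ=4°: x = r cos θ + √(L² − h²) = 36.909870 + 244.994899 = 281.904769
θ=104°: crank pin P = (r cos θ, r sin θ) = (-8.951110, 35.900942)
θ=104°: h = r sin θ − e = 35.900942 − 1 = 34.900942
θ=104°: x = r cos θ + √(L² − h²) = -8.951110 + 242.501390 = 233.550280

θ=4°: 281.9048
θ=104°: 233.5503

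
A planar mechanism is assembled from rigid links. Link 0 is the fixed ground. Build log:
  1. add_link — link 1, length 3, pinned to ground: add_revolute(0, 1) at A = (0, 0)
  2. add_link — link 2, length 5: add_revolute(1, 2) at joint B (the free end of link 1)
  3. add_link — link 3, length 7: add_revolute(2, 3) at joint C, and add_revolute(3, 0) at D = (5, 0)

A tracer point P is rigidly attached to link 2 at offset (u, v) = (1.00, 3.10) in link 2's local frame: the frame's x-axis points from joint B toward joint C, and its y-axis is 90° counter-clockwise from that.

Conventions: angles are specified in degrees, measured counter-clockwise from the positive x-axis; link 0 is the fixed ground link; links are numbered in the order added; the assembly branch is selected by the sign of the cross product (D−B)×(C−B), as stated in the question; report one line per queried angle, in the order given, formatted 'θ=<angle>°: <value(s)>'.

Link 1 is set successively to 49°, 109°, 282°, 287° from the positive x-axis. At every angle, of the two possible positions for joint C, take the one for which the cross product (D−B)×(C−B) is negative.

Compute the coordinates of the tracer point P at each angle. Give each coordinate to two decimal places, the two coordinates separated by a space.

A=(0,0), D=(5.00,0)
θ=49°: B = A + 3.00·(cos49°, sin49°) = (1.9682, 2.2641)
θ=49°: |BD| = 3.7839
θ=49°: circle(B,5.00) ∩ circle(D,7.00): a=-1.2793, h=4.8336
θ=49°:   candidates: C₊=(3.8353,6.9024) cross=18.290; C₋=(-1.9490,-0.8432) cross=-18.290
θ=49°:   branch - wants cross < 0 → take C=(-1.9490,-0.8432) (cross=-18.290)
θ=49°: ex = (C−B)/|BC| = (-0.7834,-0.6215); ey = (0.6215,-0.7834)
θ=49°: P = B + 1.00·ex + 3.10·ey = (3.1113,-0.7860)
θ=109°: B = A + 3.00·(cos109°, sin109°) = (-0.9767, 2.8366)
θ=109°: |BD| = 6.6157
θ=109°: circle(B,5.00) ∩ circle(D,7.00): a=1.4940, h=4.7716
θ=109°:   candidates: C₊=(2.4188,6.5067) cross=31.567; C₋=(-1.6729,-2.1147) cross=-31.567
θ=109°:   branch - wants cross < 0 → take C=(-1.6729,-2.1147) (cross=-31.567)
θ=109°: ex = (C−B)/|BC| = (-0.1392,-0.9903); ey = (0.9903,-0.1392)
θ=109°: P = B + 1.00·ex + 3.10·ey = (1.9539,1.4146)
θ=282°: B = A + 3.00·(cos282°, sin282°) = (0.6237, -2.9344)
θ=282°: |BD| = 5.2690
θ=282°: circle(B,5.00) ∩ circle(D,7.00): a=0.3571, h=4.9872
θ=282°:   candidates: C₊=(-1.8572,1.4066) cross=26.278; C₋=(3.6978,-6.8778) cross=-26.278
θ=282°:   branch - wants cross < 0 → take C=(3.6978,-6.8778) (cross=-26.278)
θ=282°: ex = (C−B)/|BC| = (0.6148,-0.7887); ey = (0.7887,0.6148)
θ=282°: P = B + 1.00·ex + 3.10·ey = (3.6834,-1.8172)
θ=287°: B = A + 3.00·(cos287°, sin287°) = (0.8771, -2.8689)
θ=287°: |BD| = 5.0228
θ=287°: circle(B,5.00) ∩ circle(D,7.00): a=0.1223, h=4.9985
θ=287°:   candidates: C₊=(-1.8775,1.3039) cross=25.107; C₋=(3.8325,-6.9020) cross=-25.107
θ=287°:   branch - wants cross < 0 → take C=(3.8325,-6.9020) (cross=-25.107)
θ=287°: ex = (C−B)/|BC| = (0.5911,-0.8066); ey = (0.8066,0.5911)
θ=287°: P = B + 1.00·ex + 3.10·ey = (3.9687,-1.8432)

θ=49°: 3.11 -0.79
θ=109°: 1.95 1.41
θ=282°: 3.68 -1.82
θ=287°: 3.97 -1.84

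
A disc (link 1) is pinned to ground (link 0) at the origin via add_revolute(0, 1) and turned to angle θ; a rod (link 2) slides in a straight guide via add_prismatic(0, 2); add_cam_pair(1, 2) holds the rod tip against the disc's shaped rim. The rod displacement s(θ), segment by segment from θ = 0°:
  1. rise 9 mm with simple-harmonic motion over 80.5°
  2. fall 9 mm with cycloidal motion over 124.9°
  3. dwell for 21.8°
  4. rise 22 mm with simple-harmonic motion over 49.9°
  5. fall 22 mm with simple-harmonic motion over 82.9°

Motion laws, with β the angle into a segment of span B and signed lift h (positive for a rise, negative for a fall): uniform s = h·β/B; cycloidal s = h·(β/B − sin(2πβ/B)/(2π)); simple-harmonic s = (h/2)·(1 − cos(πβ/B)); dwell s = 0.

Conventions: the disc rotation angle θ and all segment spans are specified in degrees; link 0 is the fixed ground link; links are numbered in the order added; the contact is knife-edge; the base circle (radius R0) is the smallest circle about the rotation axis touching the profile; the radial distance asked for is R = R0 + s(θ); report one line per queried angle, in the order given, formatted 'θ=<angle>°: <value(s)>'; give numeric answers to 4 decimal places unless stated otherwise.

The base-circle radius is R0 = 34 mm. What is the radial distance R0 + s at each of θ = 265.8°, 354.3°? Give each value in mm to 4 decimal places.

segment 1 (0° to 80.5°, simple-harmonic, h = 9) is passed completely: s = 0.0000 + (9) = 9.0000
segment 2 (80.5° to 205.4°, cycloidal, h = -9) is passed completely: s = 9.0000 + (-9) = 0.0000
segment 3 (205.4° to 227.2°, dwell): s unchanged at 0.0000
θ = 265.8° falls in segment 4 (227.2° to 277.1°, simple-harmonic, h = 22): β = 265.8 − 227.2 = 38.6°, B = 49.9°; Δs = 22/2·(1 − cos(π·0.7735)) = 19.3318; s = 0.0000 + 19.3318 = 19.3318
segment 4 (227.2° to 277.1°, simple-harmonic, h = 22) is passed completely: s = 0.0000 + (22) = 22.0000
θ = 354.3° falls in segment 5 (277.1° to 360°, simple-harmonic, h = -22): β = 354.3 − 277.1 = 77.2°, B = 82.9°; Δs = -22/2·(1 − cos(π·0.9312)) = -21.7444; s = 22.0000 − 21.7444 = 0.2556
θ=265.8°: R = R0 + s = 34 + 19.3318 = 53.3318
θ=354.3°: R = R0 + s = 34 + 0.2556 = 34.2556

θ=265.8°: 53.3318
θ=354.3°: 34.2556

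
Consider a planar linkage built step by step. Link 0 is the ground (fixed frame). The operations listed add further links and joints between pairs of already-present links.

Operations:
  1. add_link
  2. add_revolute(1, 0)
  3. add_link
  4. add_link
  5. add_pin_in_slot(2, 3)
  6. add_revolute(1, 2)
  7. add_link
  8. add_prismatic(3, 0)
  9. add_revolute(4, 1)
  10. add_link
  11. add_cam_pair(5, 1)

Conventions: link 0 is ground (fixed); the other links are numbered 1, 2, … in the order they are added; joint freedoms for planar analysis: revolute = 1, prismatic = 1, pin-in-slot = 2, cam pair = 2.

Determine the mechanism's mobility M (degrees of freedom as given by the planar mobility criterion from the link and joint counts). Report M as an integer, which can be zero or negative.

L=1 J1=0 J2=0
add link → L=2 J1=0 J2=0
R@1,0 dof=1 J1 → L=2 J1=1 J2=0
add link → L=3 J1=1 J2=0
add link → L=4 J1=1 J2=0
PS@2,3 dof=2 J2 → L=4 J1=1 J2=1
R@1,2 dof=1 J1 → L=4 J1=2 J2=1
add link → L=5 J1=2 J2=1
P@3,0 dof=1 J1 → L=5 J1=3 J2=1
R@4,1 dof=1 J1 → L=5 J1=4 J2=1
add link → L=6 J1=4 J2=1
C@5,1 dof=2 J2 → L=6 J1=4 J2=2
M=3(L−1)−2J1−J2=3·5−2·4−2=5

M = 5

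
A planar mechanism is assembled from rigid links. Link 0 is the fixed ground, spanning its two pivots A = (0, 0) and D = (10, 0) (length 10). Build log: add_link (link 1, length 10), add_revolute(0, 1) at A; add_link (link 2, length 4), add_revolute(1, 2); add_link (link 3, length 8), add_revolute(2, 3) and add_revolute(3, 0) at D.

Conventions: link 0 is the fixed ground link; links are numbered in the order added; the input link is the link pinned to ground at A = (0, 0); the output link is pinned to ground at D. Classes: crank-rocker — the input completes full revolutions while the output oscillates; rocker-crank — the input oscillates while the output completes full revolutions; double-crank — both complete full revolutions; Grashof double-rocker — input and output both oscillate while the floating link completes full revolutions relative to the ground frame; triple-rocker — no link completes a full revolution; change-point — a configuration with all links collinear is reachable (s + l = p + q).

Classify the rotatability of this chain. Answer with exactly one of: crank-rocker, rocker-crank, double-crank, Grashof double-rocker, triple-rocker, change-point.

lengths: ground=10, input=10, coupler=4, output=8
sorted: s=4 (shortest), l=10 (longest), p+q=18
s + l = 14 vs p + q = 18
s + l < p + q (Grashof) with shortest = coupler link → Grashof double-rocker

Grashof double-rocker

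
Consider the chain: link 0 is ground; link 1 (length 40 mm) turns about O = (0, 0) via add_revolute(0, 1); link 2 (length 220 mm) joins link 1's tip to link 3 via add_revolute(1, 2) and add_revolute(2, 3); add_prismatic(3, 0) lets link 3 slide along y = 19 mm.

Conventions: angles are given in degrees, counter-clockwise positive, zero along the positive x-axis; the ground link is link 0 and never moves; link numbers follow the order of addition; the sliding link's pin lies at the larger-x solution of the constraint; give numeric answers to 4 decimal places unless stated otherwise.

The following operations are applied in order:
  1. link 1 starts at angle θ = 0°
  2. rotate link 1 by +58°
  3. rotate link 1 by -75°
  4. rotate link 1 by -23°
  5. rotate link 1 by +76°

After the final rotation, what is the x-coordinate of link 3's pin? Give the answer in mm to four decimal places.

geometry: r = 40 mm, L = 220 mm, e = 19 mm; θ starts at 0°
rotate link 1 by +58°: θ ← 0° +58° = 58°
rotate link 1 by -75°: θ ← 58° -75° = -17°
rotate link 1 by -23°: θ ← -17° -23° = -40°
rotate link 1 by +76°: θ ← -40° +76° = 36°
crank pin P = (r cos θ, r sin θ) = (32.360680, 23.511410)
h = r sin θ − e = 23.511410 − 19 = 4.511410
x = r cos θ + √(L² − h²) = 32.360680 + 219.953739 = 252.314418

252.3144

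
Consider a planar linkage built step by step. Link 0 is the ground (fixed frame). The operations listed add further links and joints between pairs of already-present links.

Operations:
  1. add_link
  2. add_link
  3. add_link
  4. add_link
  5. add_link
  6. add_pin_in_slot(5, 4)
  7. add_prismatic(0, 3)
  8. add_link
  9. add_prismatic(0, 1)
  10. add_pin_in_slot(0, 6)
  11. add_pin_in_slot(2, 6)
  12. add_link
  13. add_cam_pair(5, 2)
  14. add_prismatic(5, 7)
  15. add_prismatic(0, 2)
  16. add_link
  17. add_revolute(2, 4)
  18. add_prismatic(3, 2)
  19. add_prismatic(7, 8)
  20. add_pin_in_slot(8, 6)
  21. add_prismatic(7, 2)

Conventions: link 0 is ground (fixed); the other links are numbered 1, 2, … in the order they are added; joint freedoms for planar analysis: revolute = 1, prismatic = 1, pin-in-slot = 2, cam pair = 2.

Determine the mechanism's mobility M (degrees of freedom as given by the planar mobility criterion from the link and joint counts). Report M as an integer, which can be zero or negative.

(L,J1,J2)=(1,0,0); link0 fixed
link1: (2,0,0)
link2: (3,0,0)
link3: (4,0,0)
link4: (5,0,0)
link5: (6,0,0)
PS 5-4 [J2]: (6,0,1)
P 0-3 [J1]: (6,1,1)
link6: (7,1,1)
P 0-1 [J1]: (7,2,1)
PS 0-6 [J2]: (7,2,2)
PS 2-6 [J2]: (7,2,3)
link7: (8,2,3)
C 5-2 [J2]: (8,2,4)
P 5-7 [J1]: (8,3,4)
P 0-2 [J1]: (8,4,4)
link8: (9,4,4)
R 2-4 [J1]: (9,5,4)
P 3-2 [J1]: (9,6,4)
P 7-8 [J1]: (9,7,4)
PS 8-6 [J2]: (9,7,5)
P 7-2 [J1]: (9,8,5)
Grübler: 3·8 − 2·8 − 5 = 3

M = 3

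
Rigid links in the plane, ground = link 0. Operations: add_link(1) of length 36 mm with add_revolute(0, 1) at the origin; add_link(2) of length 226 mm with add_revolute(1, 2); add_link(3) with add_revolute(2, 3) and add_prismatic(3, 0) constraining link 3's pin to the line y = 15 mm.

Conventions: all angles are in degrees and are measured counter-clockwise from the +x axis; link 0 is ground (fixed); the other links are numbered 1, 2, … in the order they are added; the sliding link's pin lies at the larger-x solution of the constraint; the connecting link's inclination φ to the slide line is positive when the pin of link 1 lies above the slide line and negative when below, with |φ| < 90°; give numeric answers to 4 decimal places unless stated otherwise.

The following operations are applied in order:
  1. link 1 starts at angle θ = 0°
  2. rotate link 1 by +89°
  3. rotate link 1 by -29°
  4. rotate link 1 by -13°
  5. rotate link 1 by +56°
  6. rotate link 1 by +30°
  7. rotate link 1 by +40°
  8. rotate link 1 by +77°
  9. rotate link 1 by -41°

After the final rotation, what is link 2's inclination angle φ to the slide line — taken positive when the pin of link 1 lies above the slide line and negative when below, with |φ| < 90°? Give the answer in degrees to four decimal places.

geometry: r = 36 mm, L = 226 mm, e = 15 mm; θ starts at 0°
rotate link 1 by +89°: θ ← 0° +89° = 89°
rotate link 1 by -29°: θ ← 89° -29° = 60°
rotate link 1 by -13°: θ ← 60° -13° = 47°
rotate link 1 by +56°: θ ← 47° +56° = 103°
rotate link 1 by +30°: θ ← 103° +30° = 133°
rotate link 1 by +40°: θ ← 133° +40° = 173°
rotate link 1 by +77°: θ ← 173° +77° = 250°
rotate link 1 by -41°: θ ← 250° -41° = 209°
h = r sin θ − e = -17.453146 − 15 = -32.453146
sin φ = h / L = -32.453146 / 226 = -0.14359799
φ = arcsin(-0.14359799) = -8.256100°

-8.2561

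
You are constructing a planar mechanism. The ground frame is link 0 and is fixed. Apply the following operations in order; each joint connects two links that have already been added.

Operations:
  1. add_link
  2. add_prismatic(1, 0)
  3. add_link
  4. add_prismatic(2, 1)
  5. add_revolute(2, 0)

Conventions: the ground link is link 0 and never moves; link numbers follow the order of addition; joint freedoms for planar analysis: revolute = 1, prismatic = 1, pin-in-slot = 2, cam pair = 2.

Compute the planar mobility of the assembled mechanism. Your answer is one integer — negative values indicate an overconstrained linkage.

link 0 = ground. State L|J1|J2 = 1|0|0
+link1  2|0|0
P(1,0) f=1→J1  2|1|0
+link2  3|1|0
P(2,1) f=1→J1  3|2|0
R(2,0) f=1→J1  3|3|0
M = 3(3−1)−2·3−0 = 6−6−0 = 0

M = 0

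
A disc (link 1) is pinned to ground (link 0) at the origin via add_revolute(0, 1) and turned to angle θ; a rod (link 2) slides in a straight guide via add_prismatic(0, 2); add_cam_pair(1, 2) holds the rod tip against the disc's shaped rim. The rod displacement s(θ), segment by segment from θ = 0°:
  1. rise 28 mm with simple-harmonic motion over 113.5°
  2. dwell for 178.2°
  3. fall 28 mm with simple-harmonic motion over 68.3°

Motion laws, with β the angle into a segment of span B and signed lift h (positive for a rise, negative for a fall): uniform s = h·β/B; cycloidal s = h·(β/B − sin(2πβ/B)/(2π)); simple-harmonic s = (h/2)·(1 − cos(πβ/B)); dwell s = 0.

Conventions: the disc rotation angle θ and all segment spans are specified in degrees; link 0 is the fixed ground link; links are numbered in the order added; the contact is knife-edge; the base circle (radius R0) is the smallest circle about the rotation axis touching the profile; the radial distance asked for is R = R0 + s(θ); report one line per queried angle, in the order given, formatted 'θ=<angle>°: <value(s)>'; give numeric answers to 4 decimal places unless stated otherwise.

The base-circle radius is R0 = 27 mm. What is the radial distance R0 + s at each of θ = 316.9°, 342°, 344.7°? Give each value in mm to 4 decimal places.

segment 1 (0° to 113.5°, simple-harmonic, h = 28) is passed completely: s = 0.0000 + (28) = 28.0000
segment 2 (113.5° to 291.7°, dwell): s unchanged at 28.0000
θ = 316.9° falls in segment 3 (291.7° to 360°, simple-harmonic, h = -28): β = 316.9 − 291.7 = 25.2°, B = 68.3°; Δs = -28/2·(1 − cos(π·0.3690)) = -8.3980; s = 28.0000 − 8.3980 = 19.6020
θ = 342° falls in segment 3 (291.7° to 360°, simple-harmonic, h = -28): β = 342 − 291.7 = 50.3°, B = 68.3°; Δs = -28/2·(1 − cos(π·0.7365)) = -23.4695; s = 28.0000 − 23.4695 = 4.5305
θ = 344.7° falls in segment 3 (291.7° to 360°, simple-harmonic, h = -28): β = 344.7 − 291.7 = 53°, B = 68.3°; Δs = -28/2·(1 − cos(π·0.7760)) = -24.6739; s = 28.0000 − 24.6739 = 3.3261
θ=316.9°: R = R0 + s = 27 + 19.6020 = 46.6020
θ=342°: R = R0 + s = 27 + 4.5305 = 31.5305
θ=344.7°: R = R0 + s = 27 + 3.3261 = 30.3261

θ=316.9°: 46.6020
θ=342°: 31.5305
θ=344.7°: 30.3261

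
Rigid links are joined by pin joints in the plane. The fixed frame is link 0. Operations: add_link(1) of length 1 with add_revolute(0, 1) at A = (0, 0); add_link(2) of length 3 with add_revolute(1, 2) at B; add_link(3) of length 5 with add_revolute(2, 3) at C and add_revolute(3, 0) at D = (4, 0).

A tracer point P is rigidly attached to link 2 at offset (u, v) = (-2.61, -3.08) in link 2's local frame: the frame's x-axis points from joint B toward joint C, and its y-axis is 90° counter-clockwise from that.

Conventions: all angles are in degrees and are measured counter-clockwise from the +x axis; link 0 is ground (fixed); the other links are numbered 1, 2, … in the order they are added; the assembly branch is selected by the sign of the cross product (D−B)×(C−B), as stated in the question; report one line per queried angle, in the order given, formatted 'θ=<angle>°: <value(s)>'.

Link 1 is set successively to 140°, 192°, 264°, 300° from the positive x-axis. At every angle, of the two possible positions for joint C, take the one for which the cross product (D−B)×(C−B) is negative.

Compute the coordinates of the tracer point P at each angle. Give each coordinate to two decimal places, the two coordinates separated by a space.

A=(0,0), D=(4.00,0)
θ=140°: B = A + 1.00·(cos140°, sin140°) = (-0.7660, 0.6428)
θ=140°: |BD| = 4.8092
θ=140°: circle(B,3.00) ∩ circle(D,5.00): a=0.7411, h=2.9070
θ=140°:   candidates: C₊=(0.3570,3.4247) cross=13.980; C₋=(-0.4201,-2.3372) cross=-13.980
θ=140°:   branch - wants cross < 0 → take C=(-0.4201,-2.3372) (cross=-13.980)
θ=140°: ex = (C−B)/|BC| = (0.1153,-0.9933); ey = (0.9933,0.1153)
θ=140°: P = B + -2.61·ex + -3.08·ey = (-4.1265,2.8802)
θ=192°: B = A + 1.00·(cos192°, sin192°) = (-0.9781, -0.2079)
θ=192°: |BD| = 4.9825
θ=192°: circle(B,3.00) ∩ circle(D,5.00): a=0.8856, h=2.8663
θ=192°:   candidates: C₊=(-0.2129,2.6928) cross=14.281; C₋=(0.0263,-3.0348) cross=-14.281
θ=192°:   branch - wants cross < 0 → take C=(0.0263,-3.0348) (cross=-14.281)
θ=192°: ex = (C−B)/|BC| = (0.3348,-0.9423); ey = (0.9423,0.3348)
θ=192°: P = B + -2.61·ex + -3.08·ey = (-4.7543,1.2202)
θ=264°: B = A + 1.00·(cos264°, sin264°) = (-0.1045, -0.9945)
θ=264°: |BD| = 4.2233
θ=264°: circle(B,3.00) ∩ circle(D,5.00): a=0.2174, h=2.9921
θ=264°:   candidates: C₊=(-0.5978,1.9646) cross=12.637; C₋=(0.8113,-3.8513) cross=-12.637
θ=264°:   branch - wants cross < 0 → take C=(0.8113,-3.8513) (cross=-12.637)
θ=264°: ex = (C−B)/|BC| = (0.3053,-0.9523); ey = (0.9523,0.3053)
θ=264°: P = B + -2.61·ex + -3.08·ey = (-3.8343,0.5506)
θ=300°: B = A + 1.00·(cos300°, sin300°) = (0.5000, -0.8660)
θ=300°: |BD| = 3.6056
θ=300°: circle(B,3.00) ∩ circle(D,5.00): a=-0.4160, h=2.9710
θ=300°:   candidates: C₊=(-0.6175,1.9181) cross=10.712; C₋=(0.8098,-3.8500) cross=-10.712
θ=300°:   branch - wants cross < 0 → take C=(0.8098,-3.8500) (cross=-10.712)
θ=300°: ex = (C−B)/|BC| = (0.1033,-0.9947); ey = (0.9947,0.1033)
θ=300°: P = B + -2.61·ex + -3.08·ey = (-2.8330,1.4120)

θ=140°: -4.13 2.88
θ=192°: -4.75 1.22
θ=264°: -3.83 0.55
θ=300°: -2.83 1.41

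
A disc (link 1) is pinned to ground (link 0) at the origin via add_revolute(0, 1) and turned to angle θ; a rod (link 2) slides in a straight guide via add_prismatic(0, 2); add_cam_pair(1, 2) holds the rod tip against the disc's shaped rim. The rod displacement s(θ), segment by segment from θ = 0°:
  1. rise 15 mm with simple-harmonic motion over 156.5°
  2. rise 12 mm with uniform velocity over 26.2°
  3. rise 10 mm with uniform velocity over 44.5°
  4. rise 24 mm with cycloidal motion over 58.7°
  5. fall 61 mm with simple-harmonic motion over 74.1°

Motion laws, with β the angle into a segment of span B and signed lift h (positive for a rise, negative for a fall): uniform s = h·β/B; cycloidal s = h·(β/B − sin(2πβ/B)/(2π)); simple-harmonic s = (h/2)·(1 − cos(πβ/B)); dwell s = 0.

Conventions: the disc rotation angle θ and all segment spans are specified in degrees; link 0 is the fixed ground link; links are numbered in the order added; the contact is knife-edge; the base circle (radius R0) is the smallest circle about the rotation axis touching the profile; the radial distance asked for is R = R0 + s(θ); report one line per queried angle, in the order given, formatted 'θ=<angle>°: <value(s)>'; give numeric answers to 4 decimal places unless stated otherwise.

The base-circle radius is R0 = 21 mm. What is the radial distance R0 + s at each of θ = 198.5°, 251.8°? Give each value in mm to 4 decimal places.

segment 1 (0° to 156.5°, simple-harmonic, h = 15) is passed completely: s = 0.0000 + (15) = 15.0000
segment 2 (156.5° to 182.7°, uniform, h = 12) is passed completely: s = 15.0000 + (12) = 27.0000
θ = 198.5° falls in segment 3 (182.7° to 227.2°, uniform, h = 10): β = 198.5 − 182.7 = 15.8°, B = 44.5°; Δs = 10·15.8/44.5 = 3.5506; s = 27.0000 + 3.5506 = 30.5506
segment 3 (182.7° to 227.2°, uniform, h = 10) is passed completely: s = 27.0000 + (10) = 37.0000
θ = 251.8° falls in segment 4 (227.2° to 285.9°, cycloidal, h = 24): β = 251.8 − 227.2 = 24.6°, B = 58.7°; Δs = 24·(0.4191 − sin(2π·0.4191)/(2π)) = 8.1984; s = 37.0000 + 8.1984 = 45.1984
θ=198.5°: R = R0 + s = 21 + 30.5506 = 51.5506
θ=251.8°: R = R0 + s = 21 + 45.1984 = 66.1984

θ=198.5°: 51.5506
θ=251.8°: 66.1984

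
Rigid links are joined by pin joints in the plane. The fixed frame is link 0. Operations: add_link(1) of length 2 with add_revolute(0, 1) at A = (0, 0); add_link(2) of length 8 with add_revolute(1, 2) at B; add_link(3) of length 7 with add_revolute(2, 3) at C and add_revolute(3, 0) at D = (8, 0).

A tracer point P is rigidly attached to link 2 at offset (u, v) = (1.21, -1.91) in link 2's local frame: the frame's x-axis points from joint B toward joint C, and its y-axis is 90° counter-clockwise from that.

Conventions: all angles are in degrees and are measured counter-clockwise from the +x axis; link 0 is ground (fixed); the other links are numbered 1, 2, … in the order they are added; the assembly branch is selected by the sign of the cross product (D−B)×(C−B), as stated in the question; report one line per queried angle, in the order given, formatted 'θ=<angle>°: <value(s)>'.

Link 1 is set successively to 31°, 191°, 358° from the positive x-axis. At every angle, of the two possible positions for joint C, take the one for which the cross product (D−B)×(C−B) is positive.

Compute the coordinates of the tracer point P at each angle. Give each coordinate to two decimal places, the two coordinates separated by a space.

A=(0,0), D=(8.00,0)
θ=31°: B = A + 2.00·(cos31°, sin31°) = (1.7143, 1.0301)
θ=31°: |BD| = 6.3695
θ=31°: circle(B,8.00) ∩ circle(D,7.00): a=4.3622, h=6.7060
θ=31°:   candidates: C₊=(7.1037,6.9424) cross=42.714; C₋=(4.9347,-6.2931) cross=-42.714
θ=31°:   branch + wants cross > 0 → take C=(7.1037,6.9424) (cross=42.714)
θ=31°: ex = (C−B)/|BC| = (0.6737,0.7390); ey = (-0.7390,0.6737)
θ=31°: P = B + 1.21·ex + -1.91·ey = (3.9410,0.6376)
θ=191°: B = A + 2.00·(cos191°, sin191°) = (-1.9633, -0.3816)
θ=191°: |BD| = 9.9706
θ=191°: circle(B,8.00) ∩ circle(D,7.00): a=5.7375, h=5.5750
θ=191°:   candidates: C₊=(3.5567,5.4089) cross=55.586; C₋=(3.9834,-5.7330) cross=-55.586
θ=191°:   branch + wants cross > 0 → take C=(3.5567,5.4089) (cross=55.586)
θ=191°: ex = (C−B)/|BC| = (0.6900,0.7238); ey = (-0.7238,0.6900)
θ=191°: P = B + 1.21·ex + -1.91·ey = (0.2541,-0.8237)
θ=358°: B = A + 2.00·(cos358°, sin358°) = (1.9988, -0.0698)
θ=358°: |BD| = 6.0016
θ=358°: circle(B,8.00) ∩ circle(D,7.00): a=4.2505, h=6.7774
θ=358°:   candidates: C₊=(6.1701,6.7566) cross=40.676; C₋=(6.3278,-6.7973) cross=-40.676
θ=358°:   branch + wants cross > 0 → take C=(6.1701,6.7566) (cross=40.676)
θ=358°: ex = (C−B)/|BC| = (0.5214,0.8533); ey = (-0.8533,0.5214)
θ=358°: P = B + 1.21·ex + -1.91·ey = (4.2595,-0.0332)

θ=31°: 3.94 0.64
θ=191°: 0.25 -0.82
θ=358°: 4.26 -0.03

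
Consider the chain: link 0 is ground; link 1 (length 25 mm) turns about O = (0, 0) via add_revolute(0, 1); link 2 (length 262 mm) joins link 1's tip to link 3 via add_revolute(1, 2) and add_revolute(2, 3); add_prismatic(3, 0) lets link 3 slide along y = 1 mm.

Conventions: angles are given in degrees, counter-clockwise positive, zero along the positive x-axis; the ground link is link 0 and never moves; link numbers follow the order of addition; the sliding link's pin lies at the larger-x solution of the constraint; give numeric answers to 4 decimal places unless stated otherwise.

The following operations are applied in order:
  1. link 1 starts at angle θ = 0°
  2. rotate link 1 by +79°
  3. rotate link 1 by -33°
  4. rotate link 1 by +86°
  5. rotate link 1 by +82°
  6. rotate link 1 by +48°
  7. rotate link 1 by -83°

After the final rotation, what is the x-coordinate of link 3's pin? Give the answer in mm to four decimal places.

geometry: r = 25 mm, L = 262 mm, e = 1 mm; θ starts at 0°
rotate link 1 by +79°: θ ← 0° +79° = 79°
rotate link 1 by -33°: θ ← 79° -33° = 46°
rotate link 1 by +86°: θ ← 46° +86° = 132°
rotate link 1 by +82°: θ ← 132° +82° = 214°
rotate link 1 by +48°: θ ← 214° +48° = 262°
rotate link 1 by -83°: θ ← 262° -83° = 179°
crank pin P = (r cos θ, r sin θ) = (-24.996192, 0.436310)
h = r sin θ − e = 0.436310 − 1 = -0.563690
x = r cos θ + √(L² − h²) = -24.996192 + 261.999394 = 237.003201

237.0032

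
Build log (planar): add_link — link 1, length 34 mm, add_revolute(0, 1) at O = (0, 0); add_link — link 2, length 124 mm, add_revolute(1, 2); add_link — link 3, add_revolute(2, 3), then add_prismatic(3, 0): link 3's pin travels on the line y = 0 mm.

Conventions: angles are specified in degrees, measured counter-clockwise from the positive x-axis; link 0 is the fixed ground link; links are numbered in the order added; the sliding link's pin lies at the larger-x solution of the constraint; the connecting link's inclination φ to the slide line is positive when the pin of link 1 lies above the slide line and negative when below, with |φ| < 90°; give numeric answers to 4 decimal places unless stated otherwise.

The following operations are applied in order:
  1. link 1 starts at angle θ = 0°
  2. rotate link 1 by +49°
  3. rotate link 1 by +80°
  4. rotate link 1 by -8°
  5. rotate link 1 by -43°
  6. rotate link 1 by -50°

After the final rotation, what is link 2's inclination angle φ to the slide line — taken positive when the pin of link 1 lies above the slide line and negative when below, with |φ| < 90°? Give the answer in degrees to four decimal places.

geometry: r = 34 mm, L = 124 mm, e = 0 mm; θ starts at 0°
rotate link 1 by +49°: θ ← 0° +49° = 49°
rotate link 1 by +80°: θ ← 49° +80° = 129°
rotate link 1 by -8°: θ ← 129° -8° = 121°
rotate link 1 by -43°: θ ← 121° -43° = 78°
rotate link 1 by -50°: θ ← 78° -50° = 28°
h = r sin θ − e = 15.962033 − 0 = 15.962033
sin φ = h / L = 15.962033 / 124 = 0.12872607
φ = arcsin(0.12872607) = 7.395983°

7.3960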